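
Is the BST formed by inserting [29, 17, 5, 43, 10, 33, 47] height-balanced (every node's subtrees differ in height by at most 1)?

Tree (level-order array): [29, 17, 43, 5, None, 33, 47, None, 10]
Definition: a tree is height-balanced if, at every node, |h(left) - h(right)| <= 1 (empty subtree has height -1).
Bottom-up per-node check:
  node 10: h_left=-1, h_right=-1, diff=0 [OK], height=0
  node 5: h_left=-1, h_right=0, diff=1 [OK], height=1
  node 17: h_left=1, h_right=-1, diff=2 [FAIL (|1--1|=2 > 1)], height=2
  node 33: h_left=-1, h_right=-1, diff=0 [OK], height=0
  node 47: h_left=-1, h_right=-1, diff=0 [OK], height=0
  node 43: h_left=0, h_right=0, diff=0 [OK], height=1
  node 29: h_left=2, h_right=1, diff=1 [OK], height=3
Node 17 violates the condition: |1 - -1| = 2 > 1.
Result: Not balanced


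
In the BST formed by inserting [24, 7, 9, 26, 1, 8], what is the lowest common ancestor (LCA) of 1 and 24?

Tree insertion order: [24, 7, 9, 26, 1, 8]
Tree (level-order array): [24, 7, 26, 1, 9, None, None, None, None, 8]
In a BST, the LCA of p=1, q=24 is the first node v on the
root-to-leaf path with p <= v <= q (go left if both < v, right if both > v).
Walk from root:
  at 24: 1 <= 24 <= 24, this is the LCA
LCA = 24


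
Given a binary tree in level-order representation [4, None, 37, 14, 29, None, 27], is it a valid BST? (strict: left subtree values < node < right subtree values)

Level-order array: [4, None, 37, 14, 29, None, 27]
Validate using subtree bounds (lo, hi): at each node, require lo < value < hi,
then recurse left with hi=value and right with lo=value.
Preorder trace (stopping at first violation):
  at node 4 with bounds (-inf, +inf): OK
  at node 37 with bounds (4, +inf): OK
  at node 14 with bounds (4, 37): OK
  at node 27 with bounds (14, 37): OK
  at node 29 with bounds (37, +inf): VIOLATION
Node 29 violates its bound: not (37 < 29 < +inf).
Result: Not a valid BST


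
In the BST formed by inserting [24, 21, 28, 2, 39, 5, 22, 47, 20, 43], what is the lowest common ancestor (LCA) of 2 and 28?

Tree insertion order: [24, 21, 28, 2, 39, 5, 22, 47, 20, 43]
Tree (level-order array): [24, 21, 28, 2, 22, None, 39, None, 5, None, None, None, 47, None, 20, 43]
In a BST, the LCA of p=2, q=28 is the first node v on the
root-to-leaf path with p <= v <= q (go left if both < v, right if both > v).
Walk from root:
  at 24: 2 <= 24 <= 28, this is the LCA
LCA = 24


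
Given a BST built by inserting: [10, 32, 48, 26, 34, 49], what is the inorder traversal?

Tree insertion order: [10, 32, 48, 26, 34, 49]
Tree (level-order array): [10, None, 32, 26, 48, None, None, 34, 49]
Inorder traversal: [10, 26, 32, 34, 48, 49]


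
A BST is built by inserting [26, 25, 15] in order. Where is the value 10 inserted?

Starting tree (level order): [26, 25, None, 15]
Insertion path: 26 -> 25 -> 15
Result: insert 10 as left child of 15
Final tree (level order): [26, 25, None, 15, None, 10]


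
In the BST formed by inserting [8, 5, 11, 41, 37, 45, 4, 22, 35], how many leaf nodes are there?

Tree built from: [8, 5, 11, 41, 37, 45, 4, 22, 35]
Tree (level-order array): [8, 5, 11, 4, None, None, 41, None, None, 37, 45, 22, None, None, None, None, 35]
Rule: A leaf has 0 children.
Per-node child counts:
  node 8: 2 child(ren)
  node 5: 1 child(ren)
  node 4: 0 child(ren)
  node 11: 1 child(ren)
  node 41: 2 child(ren)
  node 37: 1 child(ren)
  node 22: 1 child(ren)
  node 35: 0 child(ren)
  node 45: 0 child(ren)
Matching nodes: [4, 35, 45]
Count of leaf nodes: 3


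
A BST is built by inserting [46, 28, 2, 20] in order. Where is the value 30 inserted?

Starting tree (level order): [46, 28, None, 2, None, None, 20]
Insertion path: 46 -> 28
Result: insert 30 as right child of 28
Final tree (level order): [46, 28, None, 2, 30, None, 20]


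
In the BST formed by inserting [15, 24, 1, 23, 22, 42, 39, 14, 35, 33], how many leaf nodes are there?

Tree built from: [15, 24, 1, 23, 22, 42, 39, 14, 35, 33]
Tree (level-order array): [15, 1, 24, None, 14, 23, 42, None, None, 22, None, 39, None, None, None, 35, None, 33]
Rule: A leaf has 0 children.
Per-node child counts:
  node 15: 2 child(ren)
  node 1: 1 child(ren)
  node 14: 0 child(ren)
  node 24: 2 child(ren)
  node 23: 1 child(ren)
  node 22: 0 child(ren)
  node 42: 1 child(ren)
  node 39: 1 child(ren)
  node 35: 1 child(ren)
  node 33: 0 child(ren)
Matching nodes: [14, 22, 33]
Count of leaf nodes: 3


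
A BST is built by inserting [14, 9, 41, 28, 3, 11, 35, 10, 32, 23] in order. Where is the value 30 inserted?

Starting tree (level order): [14, 9, 41, 3, 11, 28, None, None, None, 10, None, 23, 35, None, None, None, None, 32]
Insertion path: 14 -> 41 -> 28 -> 35 -> 32
Result: insert 30 as left child of 32
Final tree (level order): [14, 9, 41, 3, 11, 28, None, None, None, 10, None, 23, 35, None, None, None, None, 32, None, 30]


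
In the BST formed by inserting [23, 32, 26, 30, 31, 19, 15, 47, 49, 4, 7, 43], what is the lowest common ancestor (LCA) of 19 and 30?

Tree insertion order: [23, 32, 26, 30, 31, 19, 15, 47, 49, 4, 7, 43]
Tree (level-order array): [23, 19, 32, 15, None, 26, 47, 4, None, None, 30, 43, 49, None, 7, None, 31]
In a BST, the LCA of p=19, q=30 is the first node v on the
root-to-leaf path with p <= v <= q (go left if both < v, right if both > v).
Walk from root:
  at 23: 19 <= 23 <= 30, this is the LCA
LCA = 23


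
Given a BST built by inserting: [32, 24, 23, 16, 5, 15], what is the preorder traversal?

Tree insertion order: [32, 24, 23, 16, 5, 15]
Tree (level-order array): [32, 24, None, 23, None, 16, None, 5, None, None, 15]
Preorder traversal: [32, 24, 23, 16, 5, 15]


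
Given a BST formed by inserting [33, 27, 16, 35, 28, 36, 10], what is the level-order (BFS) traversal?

Tree insertion order: [33, 27, 16, 35, 28, 36, 10]
Tree (level-order array): [33, 27, 35, 16, 28, None, 36, 10]
BFS from the root, enqueuing left then right child of each popped node:
  queue [33] -> pop 33, enqueue [27, 35], visited so far: [33]
  queue [27, 35] -> pop 27, enqueue [16, 28], visited so far: [33, 27]
  queue [35, 16, 28] -> pop 35, enqueue [36], visited so far: [33, 27, 35]
  queue [16, 28, 36] -> pop 16, enqueue [10], visited so far: [33, 27, 35, 16]
  queue [28, 36, 10] -> pop 28, enqueue [none], visited so far: [33, 27, 35, 16, 28]
  queue [36, 10] -> pop 36, enqueue [none], visited so far: [33, 27, 35, 16, 28, 36]
  queue [10] -> pop 10, enqueue [none], visited so far: [33, 27, 35, 16, 28, 36, 10]
Result: [33, 27, 35, 16, 28, 36, 10]


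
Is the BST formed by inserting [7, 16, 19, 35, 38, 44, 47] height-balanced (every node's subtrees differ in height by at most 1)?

Tree (level-order array): [7, None, 16, None, 19, None, 35, None, 38, None, 44, None, 47]
Definition: a tree is height-balanced if, at every node, |h(left) - h(right)| <= 1 (empty subtree has height -1).
Bottom-up per-node check:
  node 47: h_left=-1, h_right=-1, diff=0 [OK], height=0
  node 44: h_left=-1, h_right=0, diff=1 [OK], height=1
  node 38: h_left=-1, h_right=1, diff=2 [FAIL (|-1-1|=2 > 1)], height=2
  node 35: h_left=-1, h_right=2, diff=3 [FAIL (|-1-2|=3 > 1)], height=3
  node 19: h_left=-1, h_right=3, diff=4 [FAIL (|-1-3|=4 > 1)], height=4
  node 16: h_left=-1, h_right=4, diff=5 [FAIL (|-1-4|=5 > 1)], height=5
  node 7: h_left=-1, h_right=5, diff=6 [FAIL (|-1-5|=6 > 1)], height=6
Node 38 violates the condition: |-1 - 1| = 2 > 1.
Result: Not balanced


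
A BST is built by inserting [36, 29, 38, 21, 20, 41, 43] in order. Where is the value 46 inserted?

Starting tree (level order): [36, 29, 38, 21, None, None, 41, 20, None, None, 43]
Insertion path: 36 -> 38 -> 41 -> 43
Result: insert 46 as right child of 43
Final tree (level order): [36, 29, 38, 21, None, None, 41, 20, None, None, 43, None, None, None, 46]


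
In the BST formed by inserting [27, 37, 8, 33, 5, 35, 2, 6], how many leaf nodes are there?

Tree built from: [27, 37, 8, 33, 5, 35, 2, 6]
Tree (level-order array): [27, 8, 37, 5, None, 33, None, 2, 6, None, 35]
Rule: A leaf has 0 children.
Per-node child counts:
  node 27: 2 child(ren)
  node 8: 1 child(ren)
  node 5: 2 child(ren)
  node 2: 0 child(ren)
  node 6: 0 child(ren)
  node 37: 1 child(ren)
  node 33: 1 child(ren)
  node 35: 0 child(ren)
Matching nodes: [2, 6, 35]
Count of leaf nodes: 3


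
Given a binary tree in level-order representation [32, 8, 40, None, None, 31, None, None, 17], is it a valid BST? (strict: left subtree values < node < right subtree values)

Level-order array: [32, 8, 40, None, None, 31, None, None, 17]
Validate using subtree bounds (lo, hi): at each node, require lo < value < hi,
then recurse left with hi=value and right with lo=value.
Preorder trace (stopping at first violation):
  at node 32 with bounds (-inf, +inf): OK
  at node 8 with bounds (-inf, 32): OK
  at node 40 with bounds (32, +inf): OK
  at node 31 with bounds (32, 40): VIOLATION
Node 31 violates its bound: not (32 < 31 < 40).
Result: Not a valid BST


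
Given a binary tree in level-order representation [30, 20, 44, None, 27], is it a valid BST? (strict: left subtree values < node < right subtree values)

Level-order array: [30, 20, 44, None, 27]
Validate using subtree bounds (lo, hi): at each node, require lo < value < hi,
then recurse left with hi=value and right with lo=value.
Preorder trace (stopping at first violation):
  at node 30 with bounds (-inf, +inf): OK
  at node 20 with bounds (-inf, 30): OK
  at node 27 with bounds (20, 30): OK
  at node 44 with bounds (30, +inf): OK
No violation found at any node.
Result: Valid BST


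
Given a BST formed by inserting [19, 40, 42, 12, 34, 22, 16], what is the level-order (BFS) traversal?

Tree insertion order: [19, 40, 42, 12, 34, 22, 16]
Tree (level-order array): [19, 12, 40, None, 16, 34, 42, None, None, 22]
BFS from the root, enqueuing left then right child of each popped node:
  queue [19] -> pop 19, enqueue [12, 40], visited so far: [19]
  queue [12, 40] -> pop 12, enqueue [16], visited so far: [19, 12]
  queue [40, 16] -> pop 40, enqueue [34, 42], visited so far: [19, 12, 40]
  queue [16, 34, 42] -> pop 16, enqueue [none], visited so far: [19, 12, 40, 16]
  queue [34, 42] -> pop 34, enqueue [22], visited so far: [19, 12, 40, 16, 34]
  queue [42, 22] -> pop 42, enqueue [none], visited so far: [19, 12, 40, 16, 34, 42]
  queue [22] -> pop 22, enqueue [none], visited so far: [19, 12, 40, 16, 34, 42, 22]
Result: [19, 12, 40, 16, 34, 42, 22]


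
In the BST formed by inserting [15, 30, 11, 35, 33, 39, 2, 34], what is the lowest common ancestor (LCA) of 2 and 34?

Tree insertion order: [15, 30, 11, 35, 33, 39, 2, 34]
Tree (level-order array): [15, 11, 30, 2, None, None, 35, None, None, 33, 39, None, 34]
In a BST, the LCA of p=2, q=34 is the first node v on the
root-to-leaf path with p <= v <= q (go left if both < v, right if both > v).
Walk from root:
  at 15: 2 <= 15 <= 34, this is the LCA
LCA = 15


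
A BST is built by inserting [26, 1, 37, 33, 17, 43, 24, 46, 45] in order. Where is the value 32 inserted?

Starting tree (level order): [26, 1, 37, None, 17, 33, 43, None, 24, None, None, None, 46, None, None, 45]
Insertion path: 26 -> 37 -> 33
Result: insert 32 as left child of 33
Final tree (level order): [26, 1, 37, None, 17, 33, 43, None, 24, 32, None, None, 46, None, None, None, None, 45]


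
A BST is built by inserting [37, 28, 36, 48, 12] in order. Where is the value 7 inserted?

Starting tree (level order): [37, 28, 48, 12, 36]
Insertion path: 37 -> 28 -> 12
Result: insert 7 as left child of 12
Final tree (level order): [37, 28, 48, 12, 36, None, None, 7]


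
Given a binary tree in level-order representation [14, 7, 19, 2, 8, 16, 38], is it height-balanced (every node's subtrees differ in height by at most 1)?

Tree (level-order array): [14, 7, 19, 2, 8, 16, 38]
Definition: a tree is height-balanced if, at every node, |h(left) - h(right)| <= 1 (empty subtree has height -1).
Bottom-up per-node check:
  node 2: h_left=-1, h_right=-1, diff=0 [OK], height=0
  node 8: h_left=-1, h_right=-1, diff=0 [OK], height=0
  node 7: h_left=0, h_right=0, diff=0 [OK], height=1
  node 16: h_left=-1, h_right=-1, diff=0 [OK], height=0
  node 38: h_left=-1, h_right=-1, diff=0 [OK], height=0
  node 19: h_left=0, h_right=0, diff=0 [OK], height=1
  node 14: h_left=1, h_right=1, diff=0 [OK], height=2
All nodes satisfy the balance condition.
Result: Balanced


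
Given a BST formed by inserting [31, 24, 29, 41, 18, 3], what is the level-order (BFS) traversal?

Tree insertion order: [31, 24, 29, 41, 18, 3]
Tree (level-order array): [31, 24, 41, 18, 29, None, None, 3]
BFS from the root, enqueuing left then right child of each popped node:
  queue [31] -> pop 31, enqueue [24, 41], visited so far: [31]
  queue [24, 41] -> pop 24, enqueue [18, 29], visited so far: [31, 24]
  queue [41, 18, 29] -> pop 41, enqueue [none], visited so far: [31, 24, 41]
  queue [18, 29] -> pop 18, enqueue [3], visited so far: [31, 24, 41, 18]
  queue [29, 3] -> pop 29, enqueue [none], visited so far: [31, 24, 41, 18, 29]
  queue [3] -> pop 3, enqueue [none], visited so far: [31, 24, 41, 18, 29, 3]
Result: [31, 24, 41, 18, 29, 3]


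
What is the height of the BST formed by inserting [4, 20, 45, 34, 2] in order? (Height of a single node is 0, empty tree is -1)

Insertion order: [4, 20, 45, 34, 2]
Tree (level-order array): [4, 2, 20, None, None, None, 45, 34]
Compute height bottom-up (empty subtree = -1):
  height(2) = 1 + max(-1, -1) = 0
  height(34) = 1 + max(-1, -1) = 0
  height(45) = 1 + max(0, -1) = 1
  height(20) = 1 + max(-1, 1) = 2
  height(4) = 1 + max(0, 2) = 3
Height = 3


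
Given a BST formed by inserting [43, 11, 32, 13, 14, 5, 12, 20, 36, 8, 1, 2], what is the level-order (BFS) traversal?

Tree insertion order: [43, 11, 32, 13, 14, 5, 12, 20, 36, 8, 1, 2]
Tree (level-order array): [43, 11, None, 5, 32, 1, 8, 13, 36, None, 2, None, None, 12, 14, None, None, None, None, None, None, None, 20]
BFS from the root, enqueuing left then right child of each popped node:
  queue [43] -> pop 43, enqueue [11], visited so far: [43]
  queue [11] -> pop 11, enqueue [5, 32], visited so far: [43, 11]
  queue [5, 32] -> pop 5, enqueue [1, 8], visited so far: [43, 11, 5]
  queue [32, 1, 8] -> pop 32, enqueue [13, 36], visited so far: [43, 11, 5, 32]
  queue [1, 8, 13, 36] -> pop 1, enqueue [2], visited so far: [43, 11, 5, 32, 1]
  queue [8, 13, 36, 2] -> pop 8, enqueue [none], visited so far: [43, 11, 5, 32, 1, 8]
  queue [13, 36, 2] -> pop 13, enqueue [12, 14], visited so far: [43, 11, 5, 32, 1, 8, 13]
  queue [36, 2, 12, 14] -> pop 36, enqueue [none], visited so far: [43, 11, 5, 32, 1, 8, 13, 36]
  queue [2, 12, 14] -> pop 2, enqueue [none], visited so far: [43, 11, 5, 32, 1, 8, 13, 36, 2]
  queue [12, 14] -> pop 12, enqueue [none], visited so far: [43, 11, 5, 32, 1, 8, 13, 36, 2, 12]
  queue [14] -> pop 14, enqueue [20], visited so far: [43, 11, 5, 32, 1, 8, 13, 36, 2, 12, 14]
  queue [20] -> pop 20, enqueue [none], visited so far: [43, 11, 5, 32, 1, 8, 13, 36, 2, 12, 14, 20]
Result: [43, 11, 5, 32, 1, 8, 13, 36, 2, 12, 14, 20]


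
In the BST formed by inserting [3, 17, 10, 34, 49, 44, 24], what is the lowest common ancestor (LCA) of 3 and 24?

Tree insertion order: [3, 17, 10, 34, 49, 44, 24]
Tree (level-order array): [3, None, 17, 10, 34, None, None, 24, 49, None, None, 44]
In a BST, the LCA of p=3, q=24 is the first node v on the
root-to-leaf path with p <= v <= q (go left if both < v, right if both > v).
Walk from root:
  at 3: 3 <= 3 <= 24, this is the LCA
LCA = 3


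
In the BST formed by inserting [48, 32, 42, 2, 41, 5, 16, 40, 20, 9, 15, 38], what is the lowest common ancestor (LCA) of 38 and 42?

Tree insertion order: [48, 32, 42, 2, 41, 5, 16, 40, 20, 9, 15, 38]
Tree (level-order array): [48, 32, None, 2, 42, None, 5, 41, None, None, 16, 40, None, 9, 20, 38, None, None, 15]
In a BST, the LCA of p=38, q=42 is the first node v on the
root-to-leaf path with p <= v <= q (go left if both < v, right if both > v).
Walk from root:
  at 48: both 38 and 42 < 48, go left
  at 32: both 38 and 42 > 32, go right
  at 42: 38 <= 42 <= 42, this is the LCA
LCA = 42


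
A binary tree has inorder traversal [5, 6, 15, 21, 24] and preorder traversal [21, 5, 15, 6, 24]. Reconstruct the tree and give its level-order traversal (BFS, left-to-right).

Inorder:  [5, 6, 15, 21, 24]
Preorder: [21, 5, 15, 6, 24]
Algorithm: preorder visits root first, so consume preorder in order;
for each root, split the current inorder slice at that value into
left-subtree inorder and right-subtree inorder, then recurse.
Recursive splits:
  root=21; inorder splits into left=[5, 6, 15], right=[24]
  root=5; inorder splits into left=[], right=[6, 15]
  root=15; inorder splits into left=[6], right=[]
  root=6; inorder splits into left=[], right=[]
  root=24; inorder splits into left=[], right=[]
Reconstructed level-order: [21, 5, 24, 15, 6]


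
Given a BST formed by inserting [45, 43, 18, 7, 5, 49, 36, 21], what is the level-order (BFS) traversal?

Tree insertion order: [45, 43, 18, 7, 5, 49, 36, 21]
Tree (level-order array): [45, 43, 49, 18, None, None, None, 7, 36, 5, None, 21]
BFS from the root, enqueuing left then right child of each popped node:
  queue [45] -> pop 45, enqueue [43, 49], visited so far: [45]
  queue [43, 49] -> pop 43, enqueue [18], visited so far: [45, 43]
  queue [49, 18] -> pop 49, enqueue [none], visited so far: [45, 43, 49]
  queue [18] -> pop 18, enqueue [7, 36], visited so far: [45, 43, 49, 18]
  queue [7, 36] -> pop 7, enqueue [5], visited so far: [45, 43, 49, 18, 7]
  queue [36, 5] -> pop 36, enqueue [21], visited so far: [45, 43, 49, 18, 7, 36]
  queue [5, 21] -> pop 5, enqueue [none], visited so far: [45, 43, 49, 18, 7, 36, 5]
  queue [21] -> pop 21, enqueue [none], visited so far: [45, 43, 49, 18, 7, 36, 5, 21]
Result: [45, 43, 49, 18, 7, 36, 5, 21]


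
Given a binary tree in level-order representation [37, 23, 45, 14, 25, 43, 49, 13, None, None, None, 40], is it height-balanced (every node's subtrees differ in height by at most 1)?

Tree (level-order array): [37, 23, 45, 14, 25, 43, 49, 13, None, None, None, 40]
Definition: a tree is height-balanced if, at every node, |h(left) - h(right)| <= 1 (empty subtree has height -1).
Bottom-up per-node check:
  node 13: h_left=-1, h_right=-1, diff=0 [OK], height=0
  node 14: h_left=0, h_right=-1, diff=1 [OK], height=1
  node 25: h_left=-1, h_right=-1, diff=0 [OK], height=0
  node 23: h_left=1, h_right=0, diff=1 [OK], height=2
  node 40: h_left=-1, h_right=-1, diff=0 [OK], height=0
  node 43: h_left=0, h_right=-1, diff=1 [OK], height=1
  node 49: h_left=-1, h_right=-1, diff=0 [OK], height=0
  node 45: h_left=1, h_right=0, diff=1 [OK], height=2
  node 37: h_left=2, h_right=2, diff=0 [OK], height=3
All nodes satisfy the balance condition.
Result: Balanced


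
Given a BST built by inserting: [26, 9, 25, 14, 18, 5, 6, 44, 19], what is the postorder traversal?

Tree insertion order: [26, 9, 25, 14, 18, 5, 6, 44, 19]
Tree (level-order array): [26, 9, 44, 5, 25, None, None, None, 6, 14, None, None, None, None, 18, None, 19]
Postorder traversal: [6, 5, 19, 18, 14, 25, 9, 44, 26]


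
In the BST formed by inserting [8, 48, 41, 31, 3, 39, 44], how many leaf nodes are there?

Tree built from: [8, 48, 41, 31, 3, 39, 44]
Tree (level-order array): [8, 3, 48, None, None, 41, None, 31, 44, None, 39]
Rule: A leaf has 0 children.
Per-node child counts:
  node 8: 2 child(ren)
  node 3: 0 child(ren)
  node 48: 1 child(ren)
  node 41: 2 child(ren)
  node 31: 1 child(ren)
  node 39: 0 child(ren)
  node 44: 0 child(ren)
Matching nodes: [3, 39, 44]
Count of leaf nodes: 3


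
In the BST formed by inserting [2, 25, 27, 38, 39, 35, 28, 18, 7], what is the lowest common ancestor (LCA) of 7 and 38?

Tree insertion order: [2, 25, 27, 38, 39, 35, 28, 18, 7]
Tree (level-order array): [2, None, 25, 18, 27, 7, None, None, 38, None, None, 35, 39, 28]
In a BST, the LCA of p=7, q=38 is the first node v on the
root-to-leaf path with p <= v <= q (go left if both < v, right if both > v).
Walk from root:
  at 2: both 7 and 38 > 2, go right
  at 25: 7 <= 25 <= 38, this is the LCA
LCA = 25


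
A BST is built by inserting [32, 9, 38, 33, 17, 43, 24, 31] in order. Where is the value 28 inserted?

Starting tree (level order): [32, 9, 38, None, 17, 33, 43, None, 24, None, None, None, None, None, 31]
Insertion path: 32 -> 9 -> 17 -> 24 -> 31
Result: insert 28 as left child of 31
Final tree (level order): [32, 9, 38, None, 17, 33, 43, None, 24, None, None, None, None, None, 31, 28]


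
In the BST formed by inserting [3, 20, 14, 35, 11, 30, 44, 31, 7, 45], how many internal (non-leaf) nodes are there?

Tree built from: [3, 20, 14, 35, 11, 30, 44, 31, 7, 45]
Tree (level-order array): [3, None, 20, 14, 35, 11, None, 30, 44, 7, None, None, 31, None, 45]
Rule: An internal node has at least one child.
Per-node child counts:
  node 3: 1 child(ren)
  node 20: 2 child(ren)
  node 14: 1 child(ren)
  node 11: 1 child(ren)
  node 7: 0 child(ren)
  node 35: 2 child(ren)
  node 30: 1 child(ren)
  node 31: 0 child(ren)
  node 44: 1 child(ren)
  node 45: 0 child(ren)
Matching nodes: [3, 20, 14, 11, 35, 30, 44]
Count of internal (non-leaf) nodes: 7


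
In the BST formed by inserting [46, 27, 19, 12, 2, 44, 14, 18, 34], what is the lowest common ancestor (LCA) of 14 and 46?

Tree insertion order: [46, 27, 19, 12, 2, 44, 14, 18, 34]
Tree (level-order array): [46, 27, None, 19, 44, 12, None, 34, None, 2, 14, None, None, None, None, None, 18]
In a BST, the LCA of p=14, q=46 is the first node v on the
root-to-leaf path with p <= v <= q (go left if both < v, right if both > v).
Walk from root:
  at 46: 14 <= 46 <= 46, this is the LCA
LCA = 46


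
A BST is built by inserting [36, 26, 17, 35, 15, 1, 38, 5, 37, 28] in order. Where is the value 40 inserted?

Starting tree (level order): [36, 26, 38, 17, 35, 37, None, 15, None, 28, None, None, None, 1, None, None, None, None, 5]
Insertion path: 36 -> 38
Result: insert 40 as right child of 38
Final tree (level order): [36, 26, 38, 17, 35, 37, 40, 15, None, 28, None, None, None, None, None, 1, None, None, None, None, 5]


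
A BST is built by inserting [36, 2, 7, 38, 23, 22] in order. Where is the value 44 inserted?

Starting tree (level order): [36, 2, 38, None, 7, None, None, None, 23, 22]
Insertion path: 36 -> 38
Result: insert 44 as right child of 38
Final tree (level order): [36, 2, 38, None, 7, None, 44, None, 23, None, None, 22]


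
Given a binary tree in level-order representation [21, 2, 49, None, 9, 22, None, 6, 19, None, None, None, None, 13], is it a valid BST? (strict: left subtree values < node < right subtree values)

Level-order array: [21, 2, 49, None, 9, 22, None, 6, 19, None, None, None, None, 13]
Validate using subtree bounds (lo, hi): at each node, require lo < value < hi,
then recurse left with hi=value and right with lo=value.
Preorder trace (stopping at first violation):
  at node 21 with bounds (-inf, +inf): OK
  at node 2 with bounds (-inf, 21): OK
  at node 9 with bounds (2, 21): OK
  at node 6 with bounds (2, 9): OK
  at node 19 with bounds (9, 21): OK
  at node 13 with bounds (9, 19): OK
  at node 49 with bounds (21, +inf): OK
  at node 22 with bounds (21, 49): OK
No violation found at any node.
Result: Valid BST


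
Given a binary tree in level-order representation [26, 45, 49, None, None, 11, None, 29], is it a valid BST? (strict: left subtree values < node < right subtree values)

Level-order array: [26, 45, 49, None, None, 11, None, 29]
Validate using subtree bounds (lo, hi): at each node, require lo < value < hi,
then recurse left with hi=value and right with lo=value.
Preorder trace (stopping at first violation):
  at node 26 with bounds (-inf, +inf): OK
  at node 45 with bounds (-inf, 26): VIOLATION
Node 45 violates its bound: not (-inf < 45 < 26).
Result: Not a valid BST


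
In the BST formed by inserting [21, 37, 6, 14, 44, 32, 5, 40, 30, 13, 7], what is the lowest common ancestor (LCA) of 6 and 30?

Tree insertion order: [21, 37, 6, 14, 44, 32, 5, 40, 30, 13, 7]
Tree (level-order array): [21, 6, 37, 5, 14, 32, 44, None, None, 13, None, 30, None, 40, None, 7]
In a BST, the LCA of p=6, q=30 is the first node v on the
root-to-leaf path with p <= v <= q (go left if both < v, right if both > v).
Walk from root:
  at 21: 6 <= 21 <= 30, this is the LCA
LCA = 21


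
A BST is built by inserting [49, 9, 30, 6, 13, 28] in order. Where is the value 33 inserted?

Starting tree (level order): [49, 9, None, 6, 30, None, None, 13, None, None, 28]
Insertion path: 49 -> 9 -> 30
Result: insert 33 as right child of 30
Final tree (level order): [49, 9, None, 6, 30, None, None, 13, 33, None, 28]


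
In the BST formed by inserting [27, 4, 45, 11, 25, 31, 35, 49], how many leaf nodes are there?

Tree built from: [27, 4, 45, 11, 25, 31, 35, 49]
Tree (level-order array): [27, 4, 45, None, 11, 31, 49, None, 25, None, 35]
Rule: A leaf has 0 children.
Per-node child counts:
  node 27: 2 child(ren)
  node 4: 1 child(ren)
  node 11: 1 child(ren)
  node 25: 0 child(ren)
  node 45: 2 child(ren)
  node 31: 1 child(ren)
  node 35: 0 child(ren)
  node 49: 0 child(ren)
Matching nodes: [25, 35, 49]
Count of leaf nodes: 3


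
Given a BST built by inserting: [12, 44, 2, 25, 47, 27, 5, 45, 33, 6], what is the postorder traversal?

Tree insertion order: [12, 44, 2, 25, 47, 27, 5, 45, 33, 6]
Tree (level-order array): [12, 2, 44, None, 5, 25, 47, None, 6, None, 27, 45, None, None, None, None, 33]
Postorder traversal: [6, 5, 2, 33, 27, 25, 45, 47, 44, 12]


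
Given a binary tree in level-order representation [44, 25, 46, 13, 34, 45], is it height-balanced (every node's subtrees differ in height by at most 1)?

Tree (level-order array): [44, 25, 46, 13, 34, 45]
Definition: a tree is height-balanced if, at every node, |h(left) - h(right)| <= 1 (empty subtree has height -1).
Bottom-up per-node check:
  node 13: h_left=-1, h_right=-1, diff=0 [OK], height=0
  node 34: h_left=-1, h_right=-1, diff=0 [OK], height=0
  node 25: h_left=0, h_right=0, diff=0 [OK], height=1
  node 45: h_left=-1, h_right=-1, diff=0 [OK], height=0
  node 46: h_left=0, h_right=-1, diff=1 [OK], height=1
  node 44: h_left=1, h_right=1, diff=0 [OK], height=2
All nodes satisfy the balance condition.
Result: Balanced


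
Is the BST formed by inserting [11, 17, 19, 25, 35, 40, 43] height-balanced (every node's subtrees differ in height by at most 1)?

Tree (level-order array): [11, None, 17, None, 19, None, 25, None, 35, None, 40, None, 43]
Definition: a tree is height-balanced if, at every node, |h(left) - h(right)| <= 1 (empty subtree has height -1).
Bottom-up per-node check:
  node 43: h_left=-1, h_right=-1, diff=0 [OK], height=0
  node 40: h_left=-1, h_right=0, diff=1 [OK], height=1
  node 35: h_left=-1, h_right=1, diff=2 [FAIL (|-1-1|=2 > 1)], height=2
  node 25: h_left=-1, h_right=2, diff=3 [FAIL (|-1-2|=3 > 1)], height=3
  node 19: h_left=-1, h_right=3, diff=4 [FAIL (|-1-3|=4 > 1)], height=4
  node 17: h_left=-1, h_right=4, diff=5 [FAIL (|-1-4|=5 > 1)], height=5
  node 11: h_left=-1, h_right=5, diff=6 [FAIL (|-1-5|=6 > 1)], height=6
Node 35 violates the condition: |-1 - 1| = 2 > 1.
Result: Not balanced


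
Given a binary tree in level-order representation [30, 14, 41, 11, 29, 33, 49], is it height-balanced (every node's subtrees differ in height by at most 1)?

Tree (level-order array): [30, 14, 41, 11, 29, 33, 49]
Definition: a tree is height-balanced if, at every node, |h(left) - h(right)| <= 1 (empty subtree has height -1).
Bottom-up per-node check:
  node 11: h_left=-1, h_right=-1, diff=0 [OK], height=0
  node 29: h_left=-1, h_right=-1, diff=0 [OK], height=0
  node 14: h_left=0, h_right=0, diff=0 [OK], height=1
  node 33: h_left=-1, h_right=-1, diff=0 [OK], height=0
  node 49: h_left=-1, h_right=-1, diff=0 [OK], height=0
  node 41: h_left=0, h_right=0, diff=0 [OK], height=1
  node 30: h_left=1, h_right=1, diff=0 [OK], height=2
All nodes satisfy the balance condition.
Result: Balanced


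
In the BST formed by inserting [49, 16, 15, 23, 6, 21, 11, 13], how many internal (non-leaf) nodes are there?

Tree built from: [49, 16, 15, 23, 6, 21, 11, 13]
Tree (level-order array): [49, 16, None, 15, 23, 6, None, 21, None, None, 11, None, None, None, 13]
Rule: An internal node has at least one child.
Per-node child counts:
  node 49: 1 child(ren)
  node 16: 2 child(ren)
  node 15: 1 child(ren)
  node 6: 1 child(ren)
  node 11: 1 child(ren)
  node 13: 0 child(ren)
  node 23: 1 child(ren)
  node 21: 0 child(ren)
Matching nodes: [49, 16, 15, 6, 11, 23]
Count of internal (non-leaf) nodes: 6


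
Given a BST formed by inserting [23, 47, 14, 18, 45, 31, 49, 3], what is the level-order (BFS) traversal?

Tree insertion order: [23, 47, 14, 18, 45, 31, 49, 3]
Tree (level-order array): [23, 14, 47, 3, 18, 45, 49, None, None, None, None, 31]
BFS from the root, enqueuing left then right child of each popped node:
  queue [23] -> pop 23, enqueue [14, 47], visited so far: [23]
  queue [14, 47] -> pop 14, enqueue [3, 18], visited so far: [23, 14]
  queue [47, 3, 18] -> pop 47, enqueue [45, 49], visited so far: [23, 14, 47]
  queue [3, 18, 45, 49] -> pop 3, enqueue [none], visited so far: [23, 14, 47, 3]
  queue [18, 45, 49] -> pop 18, enqueue [none], visited so far: [23, 14, 47, 3, 18]
  queue [45, 49] -> pop 45, enqueue [31], visited so far: [23, 14, 47, 3, 18, 45]
  queue [49, 31] -> pop 49, enqueue [none], visited so far: [23, 14, 47, 3, 18, 45, 49]
  queue [31] -> pop 31, enqueue [none], visited so far: [23, 14, 47, 3, 18, 45, 49, 31]
Result: [23, 14, 47, 3, 18, 45, 49, 31]


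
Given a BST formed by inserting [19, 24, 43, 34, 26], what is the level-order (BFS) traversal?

Tree insertion order: [19, 24, 43, 34, 26]
Tree (level-order array): [19, None, 24, None, 43, 34, None, 26]
BFS from the root, enqueuing left then right child of each popped node:
  queue [19] -> pop 19, enqueue [24], visited so far: [19]
  queue [24] -> pop 24, enqueue [43], visited so far: [19, 24]
  queue [43] -> pop 43, enqueue [34], visited so far: [19, 24, 43]
  queue [34] -> pop 34, enqueue [26], visited so far: [19, 24, 43, 34]
  queue [26] -> pop 26, enqueue [none], visited so far: [19, 24, 43, 34, 26]
Result: [19, 24, 43, 34, 26]


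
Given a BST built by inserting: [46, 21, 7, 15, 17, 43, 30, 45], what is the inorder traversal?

Tree insertion order: [46, 21, 7, 15, 17, 43, 30, 45]
Tree (level-order array): [46, 21, None, 7, 43, None, 15, 30, 45, None, 17]
Inorder traversal: [7, 15, 17, 21, 30, 43, 45, 46]


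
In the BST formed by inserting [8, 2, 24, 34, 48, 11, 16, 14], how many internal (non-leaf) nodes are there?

Tree built from: [8, 2, 24, 34, 48, 11, 16, 14]
Tree (level-order array): [8, 2, 24, None, None, 11, 34, None, 16, None, 48, 14]
Rule: An internal node has at least one child.
Per-node child counts:
  node 8: 2 child(ren)
  node 2: 0 child(ren)
  node 24: 2 child(ren)
  node 11: 1 child(ren)
  node 16: 1 child(ren)
  node 14: 0 child(ren)
  node 34: 1 child(ren)
  node 48: 0 child(ren)
Matching nodes: [8, 24, 11, 16, 34]
Count of internal (non-leaf) nodes: 5


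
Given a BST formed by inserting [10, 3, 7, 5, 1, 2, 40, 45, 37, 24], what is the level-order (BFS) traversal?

Tree insertion order: [10, 3, 7, 5, 1, 2, 40, 45, 37, 24]
Tree (level-order array): [10, 3, 40, 1, 7, 37, 45, None, 2, 5, None, 24]
BFS from the root, enqueuing left then right child of each popped node:
  queue [10] -> pop 10, enqueue [3, 40], visited so far: [10]
  queue [3, 40] -> pop 3, enqueue [1, 7], visited so far: [10, 3]
  queue [40, 1, 7] -> pop 40, enqueue [37, 45], visited so far: [10, 3, 40]
  queue [1, 7, 37, 45] -> pop 1, enqueue [2], visited so far: [10, 3, 40, 1]
  queue [7, 37, 45, 2] -> pop 7, enqueue [5], visited so far: [10, 3, 40, 1, 7]
  queue [37, 45, 2, 5] -> pop 37, enqueue [24], visited so far: [10, 3, 40, 1, 7, 37]
  queue [45, 2, 5, 24] -> pop 45, enqueue [none], visited so far: [10, 3, 40, 1, 7, 37, 45]
  queue [2, 5, 24] -> pop 2, enqueue [none], visited so far: [10, 3, 40, 1, 7, 37, 45, 2]
  queue [5, 24] -> pop 5, enqueue [none], visited so far: [10, 3, 40, 1, 7, 37, 45, 2, 5]
  queue [24] -> pop 24, enqueue [none], visited so far: [10, 3, 40, 1, 7, 37, 45, 2, 5, 24]
Result: [10, 3, 40, 1, 7, 37, 45, 2, 5, 24]


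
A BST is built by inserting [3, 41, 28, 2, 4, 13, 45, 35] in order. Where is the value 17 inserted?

Starting tree (level order): [3, 2, 41, None, None, 28, 45, 4, 35, None, None, None, 13]
Insertion path: 3 -> 41 -> 28 -> 4 -> 13
Result: insert 17 as right child of 13
Final tree (level order): [3, 2, 41, None, None, 28, 45, 4, 35, None, None, None, 13, None, None, None, 17]


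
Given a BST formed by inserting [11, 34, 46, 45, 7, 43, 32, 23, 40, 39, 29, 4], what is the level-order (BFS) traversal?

Tree insertion order: [11, 34, 46, 45, 7, 43, 32, 23, 40, 39, 29, 4]
Tree (level-order array): [11, 7, 34, 4, None, 32, 46, None, None, 23, None, 45, None, None, 29, 43, None, None, None, 40, None, 39]
BFS from the root, enqueuing left then right child of each popped node:
  queue [11] -> pop 11, enqueue [7, 34], visited so far: [11]
  queue [7, 34] -> pop 7, enqueue [4], visited so far: [11, 7]
  queue [34, 4] -> pop 34, enqueue [32, 46], visited so far: [11, 7, 34]
  queue [4, 32, 46] -> pop 4, enqueue [none], visited so far: [11, 7, 34, 4]
  queue [32, 46] -> pop 32, enqueue [23], visited so far: [11, 7, 34, 4, 32]
  queue [46, 23] -> pop 46, enqueue [45], visited so far: [11, 7, 34, 4, 32, 46]
  queue [23, 45] -> pop 23, enqueue [29], visited so far: [11, 7, 34, 4, 32, 46, 23]
  queue [45, 29] -> pop 45, enqueue [43], visited so far: [11, 7, 34, 4, 32, 46, 23, 45]
  queue [29, 43] -> pop 29, enqueue [none], visited so far: [11, 7, 34, 4, 32, 46, 23, 45, 29]
  queue [43] -> pop 43, enqueue [40], visited so far: [11, 7, 34, 4, 32, 46, 23, 45, 29, 43]
  queue [40] -> pop 40, enqueue [39], visited so far: [11, 7, 34, 4, 32, 46, 23, 45, 29, 43, 40]
  queue [39] -> pop 39, enqueue [none], visited so far: [11, 7, 34, 4, 32, 46, 23, 45, 29, 43, 40, 39]
Result: [11, 7, 34, 4, 32, 46, 23, 45, 29, 43, 40, 39]


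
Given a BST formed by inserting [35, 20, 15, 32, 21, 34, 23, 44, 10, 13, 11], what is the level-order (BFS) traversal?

Tree insertion order: [35, 20, 15, 32, 21, 34, 23, 44, 10, 13, 11]
Tree (level-order array): [35, 20, 44, 15, 32, None, None, 10, None, 21, 34, None, 13, None, 23, None, None, 11]
BFS from the root, enqueuing left then right child of each popped node:
  queue [35] -> pop 35, enqueue [20, 44], visited so far: [35]
  queue [20, 44] -> pop 20, enqueue [15, 32], visited so far: [35, 20]
  queue [44, 15, 32] -> pop 44, enqueue [none], visited so far: [35, 20, 44]
  queue [15, 32] -> pop 15, enqueue [10], visited so far: [35, 20, 44, 15]
  queue [32, 10] -> pop 32, enqueue [21, 34], visited so far: [35, 20, 44, 15, 32]
  queue [10, 21, 34] -> pop 10, enqueue [13], visited so far: [35, 20, 44, 15, 32, 10]
  queue [21, 34, 13] -> pop 21, enqueue [23], visited so far: [35, 20, 44, 15, 32, 10, 21]
  queue [34, 13, 23] -> pop 34, enqueue [none], visited so far: [35, 20, 44, 15, 32, 10, 21, 34]
  queue [13, 23] -> pop 13, enqueue [11], visited so far: [35, 20, 44, 15, 32, 10, 21, 34, 13]
  queue [23, 11] -> pop 23, enqueue [none], visited so far: [35, 20, 44, 15, 32, 10, 21, 34, 13, 23]
  queue [11] -> pop 11, enqueue [none], visited so far: [35, 20, 44, 15, 32, 10, 21, 34, 13, 23, 11]
Result: [35, 20, 44, 15, 32, 10, 21, 34, 13, 23, 11]


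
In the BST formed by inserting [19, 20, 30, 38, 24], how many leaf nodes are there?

Tree built from: [19, 20, 30, 38, 24]
Tree (level-order array): [19, None, 20, None, 30, 24, 38]
Rule: A leaf has 0 children.
Per-node child counts:
  node 19: 1 child(ren)
  node 20: 1 child(ren)
  node 30: 2 child(ren)
  node 24: 0 child(ren)
  node 38: 0 child(ren)
Matching nodes: [24, 38]
Count of leaf nodes: 2


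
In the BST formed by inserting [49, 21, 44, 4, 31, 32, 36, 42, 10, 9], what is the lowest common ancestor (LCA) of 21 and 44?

Tree insertion order: [49, 21, 44, 4, 31, 32, 36, 42, 10, 9]
Tree (level-order array): [49, 21, None, 4, 44, None, 10, 31, None, 9, None, None, 32, None, None, None, 36, None, 42]
In a BST, the LCA of p=21, q=44 is the first node v on the
root-to-leaf path with p <= v <= q (go left if both < v, right if both > v).
Walk from root:
  at 49: both 21 and 44 < 49, go left
  at 21: 21 <= 21 <= 44, this is the LCA
LCA = 21


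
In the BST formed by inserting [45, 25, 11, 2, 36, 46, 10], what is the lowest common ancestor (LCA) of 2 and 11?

Tree insertion order: [45, 25, 11, 2, 36, 46, 10]
Tree (level-order array): [45, 25, 46, 11, 36, None, None, 2, None, None, None, None, 10]
In a BST, the LCA of p=2, q=11 is the first node v on the
root-to-leaf path with p <= v <= q (go left if both < v, right if both > v).
Walk from root:
  at 45: both 2 and 11 < 45, go left
  at 25: both 2 and 11 < 25, go left
  at 11: 2 <= 11 <= 11, this is the LCA
LCA = 11


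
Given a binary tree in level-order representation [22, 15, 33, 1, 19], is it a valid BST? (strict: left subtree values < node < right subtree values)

Level-order array: [22, 15, 33, 1, 19]
Validate using subtree bounds (lo, hi): at each node, require lo < value < hi,
then recurse left with hi=value and right with lo=value.
Preorder trace (stopping at first violation):
  at node 22 with bounds (-inf, +inf): OK
  at node 15 with bounds (-inf, 22): OK
  at node 1 with bounds (-inf, 15): OK
  at node 19 with bounds (15, 22): OK
  at node 33 with bounds (22, +inf): OK
No violation found at any node.
Result: Valid BST


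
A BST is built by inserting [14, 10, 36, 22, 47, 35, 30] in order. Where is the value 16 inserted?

Starting tree (level order): [14, 10, 36, None, None, 22, 47, None, 35, None, None, 30]
Insertion path: 14 -> 36 -> 22
Result: insert 16 as left child of 22
Final tree (level order): [14, 10, 36, None, None, 22, 47, 16, 35, None, None, None, None, 30]


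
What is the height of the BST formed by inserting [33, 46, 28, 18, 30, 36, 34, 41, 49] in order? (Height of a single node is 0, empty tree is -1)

Insertion order: [33, 46, 28, 18, 30, 36, 34, 41, 49]
Tree (level-order array): [33, 28, 46, 18, 30, 36, 49, None, None, None, None, 34, 41]
Compute height bottom-up (empty subtree = -1):
  height(18) = 1 + max(-1, -1) = 0
  height(30) = 1 + max(-1, -1) = 0
  height(28) = 1 + max(0, 0) = 1
  height(34) = 1 + max(-1, -1) = 0
  height(41) = 1 + max(-1, -1) = 0
  height(36) = 1 + max(0, 0) = 1
  height(49) = 1 + max(-1, -1) = 0
  height(46) = 1 + max(1, 0) = 2
  height(33) = 1 + max(1, 2) = 3
Height = 3


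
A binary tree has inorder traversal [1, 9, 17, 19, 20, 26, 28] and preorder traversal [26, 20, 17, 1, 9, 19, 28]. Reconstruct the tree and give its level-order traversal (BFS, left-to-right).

Inorder:  [1, 9, 17, 19, 20, 26, 28]
Preorder: [26, 20, 17, 1, 9, 19, 28]
Algorithm: preorder visits root first, so consume preorder in order;
for each root, split the current inorder slice at that value into
left-subtree inorder and right-subtree inorder, then recurse.
Recursive splits:
  root=26; inorder splits into left=[1, 9, 17, 19, 20], right=[28]
  root=20; inorder splits into left=[1, 9, 17, 19], right=[]
  root=17; inorder splits into left=[1, 9], right=[19]
  root=1; inorder splits into left=[], right=[9]
  root=9; inorder splits into left=[], right=[]
  root=19; inorder splits into left=[], right=[]
  root=28; inorder splits into left=[], right=[]
Reconstructed level-order: [26, 20, 28, 17, 1, 19, 9]


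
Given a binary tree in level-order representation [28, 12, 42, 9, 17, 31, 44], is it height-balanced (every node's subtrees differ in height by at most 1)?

Tree (level-order array): [28, 12, 42, 9, 17, 31, 44]
Definition: a tree is height-balanced if, at every node, |h(left) - h(right)| <= 1 (empty subtree has height -1).
Bottom-up per-node check:
  node 9: h_left=-1, h_right=-1, diff=0 [OK], height=0
  node 17: h_left=-1, h_right=-1, diff=0 [OK], height=0
  node 12: h_left=0, h_right=0, diff=0 [OK], height=1
  node 31: h_left=-1, h_right=-1, diff=0 [OK], height=0
  node 44: h_left=-1, h_right=-1, diff=0 [OK], height=0
  node 42: h_left=0, h_right=0, diff=0 [OK], height=1
  node 28: h_left=1, h_right=1, diff=0 [OK], height=2
All nodes satisfy the balance condition.
Result: Balanced
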